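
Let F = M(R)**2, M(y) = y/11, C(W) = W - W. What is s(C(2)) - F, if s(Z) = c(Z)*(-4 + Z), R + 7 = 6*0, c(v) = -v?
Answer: -49/121 ≈ -0.40496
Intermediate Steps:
C(W) = 0
R = -7 (R = -7 + 6*0 = -7 + 0 = -7)
s(Z) = -Z*(-4 + Z) (s(Z) = (-Z)*(-4 + Z) = -Z*(-4 + Z))
M(y) = y/11 (M(y) = y*(1/11) = y/11)
F = 49/121 (F = ((1/11)*(-7))**2 = (-7/11)**2 = 49/121 ≈ 0.40496)
s(C(2)) - F = 0*(4 - 1*0) - 1*49/121 = 0*(4 + 0) - 49/121 = 0*4 - 49/121 = 0 - 49/121 = -49/121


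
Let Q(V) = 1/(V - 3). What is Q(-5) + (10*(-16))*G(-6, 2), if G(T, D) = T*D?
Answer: 15359/8 ≈ 1919.9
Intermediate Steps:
G(T, D) = D*T
Q(V) = 1/(-3 + V)
Q(-5) + (10*(-16))*G(-6, 2) = 1/(-3 - 5) + (10*(-16))*(2*(-6)) = 1/(-8) - 160*(-12) = -1/8 + 1920 = 15359/8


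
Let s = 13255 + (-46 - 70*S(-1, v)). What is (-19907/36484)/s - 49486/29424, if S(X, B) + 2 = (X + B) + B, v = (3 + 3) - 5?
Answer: -2996889928883/1781884470408 ≈ -1.6819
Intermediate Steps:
v = 1 (v = 6 - 5 = 1)
S(X, B) = -2 + X + 2*B (S(X, B) = -2 + ((X + B) + B) = -2 + ((B + X) + B) = -2 + (X + 2*B) = -2 + X + 2*B)
s = 13279 (s = 13255 + (-46 - 70*(-2 - 1 + 2*1)) = 13255 + (-46 - 70*(-2 - 1 + 2)) = 13255 + (-46 - 70*(-1)) = 13255 + (-46 + 70) = 13255 + 24 = 13279)
(-19907/36484)/s - 49486/29424 = -19907/36484/13279 - 49486/29424 = -19907*1/36484*(1/13279) - 49486*1/29424 = -19907/36484*1/13279 - 24743/14712 = -19907/484471036 - 24743/14712 = -2996889928883/1781884470408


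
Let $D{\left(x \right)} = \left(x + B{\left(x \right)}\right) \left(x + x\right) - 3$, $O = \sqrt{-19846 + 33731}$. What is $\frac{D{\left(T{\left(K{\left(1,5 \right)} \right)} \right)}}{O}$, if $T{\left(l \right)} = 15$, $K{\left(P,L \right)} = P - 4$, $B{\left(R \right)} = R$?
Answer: $\frac{897 \sqrt{13885}}{13885} \approx 7.6124$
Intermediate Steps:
$K{\left(P,L \right)} = -4 + P$ ($K{\left(P,L \right)} = P - 4 = -4 + P$)
$O = \sqrt{13885} \approx 117.83$
$D{\left(x \right)} = -3 + 4 x^{2}$ ($D{\left(x \right)} = \left(x + x\right) \left(x + x\right) - 3 = 2 x 2 x - 3 = 4 x^{2} - 3 = -3 + 4 x^{2}$)
$\frac{D{\left(T{\left(K{\left(1,5 \right)} \right)} \right)}}{O} = \frac{-3 + 4 \cdot 15^{2}}{\sqrt{13885}} = \left(-3 + 4 \cdot 225\right) \frac{\sqrt{13885}}{13885} = \left(-3 + 900\right) \frac{\sqrt{13885}}{13885} = 897 \frac{\sqrt{13885}}{13885} = \frac{897 \sqrt{13885}}{13885}$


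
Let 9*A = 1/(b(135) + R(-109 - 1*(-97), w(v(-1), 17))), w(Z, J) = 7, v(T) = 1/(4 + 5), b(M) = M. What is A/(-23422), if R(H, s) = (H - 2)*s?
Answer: -1/7799526 ≈ -1.2821e-7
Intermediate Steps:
v(T) = ⅑ (v(T) = 1/9 = ⅑)
R(H, s) = s*(-2 + H) (R(H, s) = (-2 + H)*s = s*(-2 + H))
A = 1/333 (A = 1/(9*(135 + 7*(-2 + (-109 - 1*(-97))))) = 1/(9*(135 + 7*(-2 + (-109 + 97)))) = 1/(9*(135 + 7*(-2 - 12))) = 1/(9*(135 + 7*(-14))) = 1/(9*(135 - 98)) = (⅑)/37 = (⅑)*(1/37) = 1/333 ≈ 0.0030030)
A/(-23422) = (1/333)/(-23422) = (1/333)*(-1/23422) = -1/7799526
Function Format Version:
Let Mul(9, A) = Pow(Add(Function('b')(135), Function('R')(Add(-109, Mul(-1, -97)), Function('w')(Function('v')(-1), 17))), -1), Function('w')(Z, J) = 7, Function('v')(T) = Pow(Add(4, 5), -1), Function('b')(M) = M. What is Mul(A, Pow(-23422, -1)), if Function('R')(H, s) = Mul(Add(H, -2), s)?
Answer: Rational(-1, 7799526) ≈ -1.2821e-7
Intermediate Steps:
Function('v')(T) = Rational(1, 9) (Function('v')(T) = Pow(9, -1) = Rational(1, 9))
Function('R')(H, s) = Mul(s, Add(-2, H)) (Function('R')(H, s) = Mul(Add(-2, H), s) = Mul(s, Add(-2, H)))
A = Rational(1, 333) (A = Mul(Rational(1, 9), Pow(Add(135, Mul(7, Add(-2, Add(-109, Mul(-1, -97))))), -1)) = Mul(Rational(1, 9), Pow(Add(135, Mul(7, Add(-2, Add(-109, 97)))), -1)) = Mul(Rational(1, 9), Pow(Add(135, Mul(7, Add(-2, -12))), -1)) = Mul(Rational(1, 9), Pow(Add(135, Mul(7, -14)), -1)) = Mul(Rational(1, 9), Pow(Add(135, -98), -1)) = Mul(Rational(1, 9), Pow(37, -1)) = Mul(Rational(1, 9), Rational(1, 37)) = Rational(1, 333) ≈ 0.0030030)
Mul(A, Pow(-23422, -1)) = Mul(Rational(1, 333), Pow(-23422, -1)) = Mul(Rational(1, 333), Rational(-1, 23422)) = Rational(-1, 7799526)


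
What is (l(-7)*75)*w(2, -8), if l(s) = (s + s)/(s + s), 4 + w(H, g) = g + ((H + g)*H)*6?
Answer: -6300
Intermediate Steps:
w(H, g) = -4 + g + 6*H*(H + g) (w(H, g) = -4 + (g + ((H + g)*H)*6) = -4 + (g + (H*(H + g))*6) = -4 + (g + 6*H*(H + g)) = -4 + g + 6*H*(H + g))
l(s) = 1 (l(s) = (2*s)/((2*s)) = (2*s)*(1/(2*s)) = 1)
(l(-7)*75)*w(2, -8) = (1*75)*(-4 - 8 + 6*2² + 6*2*(-8)) = 75*(-4 - 8 + 6*4 - 96) = 75*(-4 - 8 + 24 - 96) = 75*(-84) = -6300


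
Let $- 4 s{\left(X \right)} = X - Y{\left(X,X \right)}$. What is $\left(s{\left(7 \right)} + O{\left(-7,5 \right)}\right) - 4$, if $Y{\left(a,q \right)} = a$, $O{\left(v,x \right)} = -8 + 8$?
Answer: $-4$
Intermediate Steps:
$O{\left(v,x \right)} = 0$
$s{\left(X \right)} = 0$ ($s{\left(X \right)} = - \frac{X - X}{4} = \left(- \frac{1}{4}\right) 0 = 0$)
$\left(s{\left(7 \right)} + O{\left(-7,5 \right)}\right) - 4 = \left(0 + 0\right) - 4 = 0 - 4 = -4$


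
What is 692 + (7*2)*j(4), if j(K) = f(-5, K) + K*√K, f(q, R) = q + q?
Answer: 664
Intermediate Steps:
f(q, R) = 2*q
j(K) = -10 + K^(3/2) (j(K) = 2*(-5) + K*√K = -10 + K^(3/2))
692 + (7*2)*j(4) = 692 + (7*2)*(-10 + 4^(3/2)) = 692 + 14*(-10 + 8) = 692 + 14*(-2) = 692 - 28 = 664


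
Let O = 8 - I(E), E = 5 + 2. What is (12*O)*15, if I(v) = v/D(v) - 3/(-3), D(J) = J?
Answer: 1080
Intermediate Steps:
E = 7
I(v) = 2 (I(v) = v/v - 3/(-3) = 1 - 3*(-1/3) = 1 + 1 = 2)
O = 6 (O = 8 - 1*2 = 8 - 2 = 6)
(12*O)*15 = (12*6)*15 = 72*15 = 1080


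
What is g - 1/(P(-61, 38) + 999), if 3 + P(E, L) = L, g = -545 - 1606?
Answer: -2224135/1034 ≈ -2151.0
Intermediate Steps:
g = -2151
P(E, L) = -3 + L
g - 1/(P(-61, 38) + 999) = -2151 - 1/((-3 + 38) + 999) = -2151 - 1/(35 + 999) = -2151 - 1/1034 = -2224135/1034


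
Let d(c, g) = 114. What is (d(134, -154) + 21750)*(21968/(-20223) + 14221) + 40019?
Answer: 2096074935799/6741 ≈ 3.1094e+8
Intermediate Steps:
(d(134, -154) + 21750)*(21968/(-20223) + 14221) + 40019 = (114 + 21750)*(21968/(-20223) + 14221) + 40019 = 21864*(21968*(-1/20223) + 14221) + 40019 = 21864*(-21968/20223 + 14221) + 40019 = 21864*(287569315/20223) + 40019 = 2095805167720/6741 + 40019 = 2096074935799/6741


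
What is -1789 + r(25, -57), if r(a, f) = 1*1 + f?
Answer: -1845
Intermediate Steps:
r(a, f) = 1 + f
-1789 + r(25, -57) = -1789 + (1 - 57) = -1789 - 56 = -1845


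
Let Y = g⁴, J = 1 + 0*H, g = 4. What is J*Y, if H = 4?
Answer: 256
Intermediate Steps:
J = 1 (J = 1 + 0*4 = 1 + 0 = 1)
Y = 256 (Y = 4⁴ = 256)
J*Y = 1*256 = 256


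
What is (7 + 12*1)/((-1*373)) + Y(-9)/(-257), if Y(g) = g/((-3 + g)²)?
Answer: -77755/1533776 ≈ -0.050695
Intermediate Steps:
Y(g) = g/(-3 + g)²
(7 + 12*1)/((-1*373)) + Y(-9)/(-257) = (7 + 12*1)/((-1*373)) - 9/(-3 - 9)²/(-257) = (7 + 12)/(-373) - 9/(-12)²*(-1/257) = 19*(-1/373) - 9*1/144*(-1/257) = -19/373 - 1/16*(-1/257) = -19/373 + 1/4112 = -77755/1533776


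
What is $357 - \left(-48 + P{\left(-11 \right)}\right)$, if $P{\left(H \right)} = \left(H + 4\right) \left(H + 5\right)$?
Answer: $363$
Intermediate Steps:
$P{\left(H \right)} = \left(4 + H\right) \left(5 + H\right)$
$357 - \left(-48 + P{\left(-11 \right)}\right) = 357 + \left(48 - \left(20 + \left(-11\right)^{2} + 9 \left(-11\right)\right)\right) = 357 + \left(48 - \left(20 + 121 - 99\right)\right) = 357 + \left(48 - 42\right) = 357 + 6 = 363$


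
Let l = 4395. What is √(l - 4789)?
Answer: I*√394 ≈ 19.849*I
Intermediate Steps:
√(l - 4789) = √(4395 - 4789) = √(-394) = I*√394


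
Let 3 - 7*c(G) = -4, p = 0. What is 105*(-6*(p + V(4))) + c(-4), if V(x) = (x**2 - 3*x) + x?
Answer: -5039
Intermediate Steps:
c(G) = 1 (c(G) = 3/7 - 1/7*(-4) = 3/7 + 4/7 = 1)
V(x) = x**2 - 2*x
105*(-6*(p + V(4))) + c(-4) = 105*(-6*(0 + 4*(-2 + 4))) + 1 = 105*(-6*(0 + 4*2)) + 1 = 105*(-6*(0 + 8)) + 1 = 105*(-6*8) + 1 = 105*(-48) + 1 = -5040 + 1 = -5039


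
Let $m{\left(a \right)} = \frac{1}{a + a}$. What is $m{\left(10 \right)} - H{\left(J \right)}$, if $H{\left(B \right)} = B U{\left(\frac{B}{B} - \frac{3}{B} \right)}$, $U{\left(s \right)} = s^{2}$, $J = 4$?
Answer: $- \frac{1}{5} \approx -0.2$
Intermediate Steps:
$m{\left(a \right)} = \frac{1}{2 a}$
$H{\left(B \right)} = B \left(1 - \frac{3}{B}\right)^{2}$ ($H{\left(B \right)} = B \left(\frac{B}{B} - \frac{3}{B}\right)^{2} = B \left(1 - \frac{3}{B}\right)^{2}$)
$m{\left(10 \right)} - H{\left(J \right)} = \frac{1}{2 \cdot 10} - \frac{\left(-3 + 4\right)^{2}}{4} = \frac{1}{2} \cdot \frac{1}{10} - \frac{1^{2}}{4} = \frac{1}{20} - \frac{1}{4} \cdot 1 = \frac{1}{20} - \frac{1}{4} = - \frac{1}{5}$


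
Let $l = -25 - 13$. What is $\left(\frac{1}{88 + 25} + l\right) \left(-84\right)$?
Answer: $\frac{360612}{113} \approx 3191.3$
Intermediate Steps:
$l = -38$ ($l = -25 - 13 = -38$)
$\left(\frac{1}{88 + 25} + l\right) \left(-84\right) = \left(\frac{1}{88 + 25} - 38\right) \left(-84\right) = \left(\frac{1}{113} - 38\right) \left(-84\right) = \left(- \frac{4293}{113}\right) \left(-84\right) = \frac{360612}{113}$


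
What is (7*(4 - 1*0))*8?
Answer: 224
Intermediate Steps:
(7*(4 - 1*0))*8 = (7*(4 + 0))*8 = (7*4)*8 = 28*8 = 224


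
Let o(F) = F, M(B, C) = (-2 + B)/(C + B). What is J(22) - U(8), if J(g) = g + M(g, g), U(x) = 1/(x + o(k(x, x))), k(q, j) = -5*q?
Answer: 7915/352 ≈ 22.486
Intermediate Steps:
M(B, C) = (-2 + B)/(B + C)
U(x) = -1/(4*x) (U(x) = 1/(x - 5*x) = 1/(-4*x) = -1/(4*x))
J(g) = g + (-2 + g)/(2*g) (J(g) = g + (-2 + g)/(g + g) = g + (-2 + g)/((2*g)) = g + (1/(2*g))*(-2 + g) = g + (-2 + g)/(2*g))
J(22) - U(8) = (½ + 22 - 1/22) - (-1)/(4*8) = (½ + 22 - 1*1/22) - (-1)/(4*8) = (½ + 22 - 1/22) - 1*(-1/32) = 247/11 + 1/32 = 7915/352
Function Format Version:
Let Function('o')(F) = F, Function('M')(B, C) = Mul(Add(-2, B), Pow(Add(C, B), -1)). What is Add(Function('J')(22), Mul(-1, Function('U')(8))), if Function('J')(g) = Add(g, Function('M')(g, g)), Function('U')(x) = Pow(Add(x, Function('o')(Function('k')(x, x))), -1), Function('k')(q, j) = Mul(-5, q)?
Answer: Rational(7915, 352) ≈ 22.486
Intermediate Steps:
Function('M')(B, C) = Mul(Pow(Add(B, C), -1), Add(-2, B)) (Function('M')(B, C) = Mul(Add(-2, B), Pow(Add(B, C), -1)) = Mul(Pow(Add(B, C), -1), Add(-2, B)))
Function('U')(x) = Mul(Rational(-1, 4), Pow(x, -1)) (Function('U')(x) = Pow(Add(x, Mul(-5, x)), -1) = Pow(Mul(-4, x), -1) = Mul(Rational(-1, 4), Pow(x, -1)))
Function('J')(g) = Add(g, Mul(Rational(1, 2), Pow(g, -1), Add(-2, g))) (Function('J')(g) = Add(g, Mul(Pow(Add(g, g), -1), Add(-2, g))) = Add(g, Mul(Pow(Mul(2, g), -1), Add(-2, g))) = Add(g, Mul(Mul(Rational(1, 2), Pow(g, -1)), Add(-2, g))) = Add(g, Mul(Rational(1, 2), Pow(g, -1), Add(-2, g))))
Add(Function('J')(22), Mul(-1, Function('U')(8))) = Add(Add(Rational(1, 2), 22, Mul(-1, Pow(22, -1))), Mul(-1, Mul(Rational(-1, 4), Pow(8, -1)))) = Add(Add(Rational(1, 2), 22, Mul(-1, Rational(1, 22))), Mul(-1, Mul(Rational(-1, 4), Rational(1, 8)))) = Add(Add(Rational(1, 2), 22, Rational(-1, 22)), Mul(-1, Rational(-1, 32))) = Add(Rational(247, 11), Rational(1, 32)) = Rational(7915, 352)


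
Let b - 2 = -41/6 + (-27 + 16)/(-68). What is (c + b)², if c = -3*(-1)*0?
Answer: 908209/41616 ≈ 21.824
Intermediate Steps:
b = -953/204 (b = 2 + (-41/6 + (-27 + 16)/(-68)) = 2 + (-41*⅙ - 11*(-1/68)) = 2 + (-41/6 + 11/68) = 2 - 1361/204 = -953/204 ≈ -4.6716)
c = 0 (c = 3*0 = 0)
(c + b)² = (0 - 953/204)² = (-953/204)² = 908209/41616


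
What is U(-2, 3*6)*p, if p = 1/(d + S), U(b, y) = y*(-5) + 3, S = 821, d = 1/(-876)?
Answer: -76212/719195 ≈ -0.10597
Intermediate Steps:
d = -1/876 ≈ -0.0011416
U(b, y) = 3 - 5*y (U(b, y) = -5*y + 3 = 3 - 5*y)
p = 876/719195 (p = 1/(-1/876 + 821) = 1/(719195/876) = 876/719195 ≈ 0.0012180)
U(-2, 3*6)*p = (3 - 15*6)*(876/719195) = (3 - 5*18)*(876/719195) = (3 - 90)*(876/719195) = -87*876/719195 = -76212/719195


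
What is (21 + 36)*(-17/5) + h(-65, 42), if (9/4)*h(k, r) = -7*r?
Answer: -4867/15 ≈ -324.47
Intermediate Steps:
h(k, r) = -28*r/9 (h(k, r) = 4*(-7*r)/9 = -28*r/9)
(21 + 36)*(-17/5) + h(-65, 42) = (21 + 36)*(-17/5) - 28/9*42 = 57*(-17*1/5) - 392/3 = 57*(-17/5) - 392/3 = -969/5 - 392/3 = -4867/15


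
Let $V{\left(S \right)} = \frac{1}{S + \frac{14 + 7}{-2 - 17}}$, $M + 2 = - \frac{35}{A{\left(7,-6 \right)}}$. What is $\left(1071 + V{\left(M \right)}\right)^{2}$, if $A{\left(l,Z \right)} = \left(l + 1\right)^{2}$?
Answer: $\frac{22610928459025}{19722481} \approx 1.1465 \cdot 10^{6}$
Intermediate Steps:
$A{\left(l,Z \right)} = \left(1 + l\right)^{2}$
$M = - \frac{163}{64}$ ($M = -2 - \frac{35}{\left(1 + 7\right)^{2}} = -2 - \frac{35}{8^{2}} = -2 - \frac{35}{64} = - \frac{163}{64} \approx -2.5469$)
$V{\left(S \right)} = \frac{1}{- \frac{21}{19} + S}$ ($V{\left(S \right)} = \frac{1}{S + \frac{21}{-19}} = \frac{1}{S + 21 \left(- \frac{1}{19}\right)} = \frac{1}{S - \frac{21}{19}} = \frac{1}{- \frac{21}{19} + S}$)
$\left(1071 + V{\left(M \right)}\right)^{2} = \left(1071 + \frac{19}{-21 + 19 \left(- \frac{163}{64}\right)}\right)^{2} = \left(1071 + \frac{19}{-21 - \frac{3097}{64}}\right)^{2} = \left(1071 + \frac{19}{- \frac{4441}{64}}\right)^{2} = \left(1071 + 19 \left(- \frac{64}{4441}\right)\right)^{2} = \left(1071 - \frac{1216}{4441}\right)^{2} = \left(\frac{4755095}{4441}\right)^{2} = \frac{22610928459025}{19722481}$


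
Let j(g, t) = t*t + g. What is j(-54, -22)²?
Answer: 184900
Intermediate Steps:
j(g, t) = g + t² (j(g, t) = t² + g = g + t²)
j(-54, -22)² = (-54 + (-22)²)² = (-54 + 484)² = 430² = 184900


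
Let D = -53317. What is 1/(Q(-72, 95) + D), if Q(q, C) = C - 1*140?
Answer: -1/53362 ≈ -1.8740e-5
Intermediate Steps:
Q(q, C) = -140 + C (Q(q, C) = C - 140 = -140 + C)
1/(Q(-72, 95) + D) = 1/((-140 + 95) - 53317) = 1/(-45 - 53317) = 1/(-53362) = -1/53362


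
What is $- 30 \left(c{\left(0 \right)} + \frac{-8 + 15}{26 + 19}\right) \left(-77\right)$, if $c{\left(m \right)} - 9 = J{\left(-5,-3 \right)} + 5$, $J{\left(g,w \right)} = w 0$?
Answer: $\frac{98098}{3} \approx 32699.0$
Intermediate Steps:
$J{\left(g,w \right)} = 0$
$c{\left(m \right)} = 14$ ($c{\left(m \right)} = 9 + \left(0 + 5\right) = 9 + 5 = 14$)
$- 30 \left(c{\left(0 \right)} + \frac{-8 + 15}{26 + 19}\right) \left(-77\right) = - 30 \left(14 + \frac{-8 + 15}{26 + 19}\right) \left(-77\right) = - 30 \left(14 + \frac{7}{45}\right) \left(-77\right) = \left(-30\right) \frac{637}{45} \left(-77\right) = \left(- \frac{1274}{3}\right) \left(-77\right) = \frac{98098}{3}$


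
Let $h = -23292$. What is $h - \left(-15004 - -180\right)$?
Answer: $-8468$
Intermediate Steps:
$h - \left(-15004 - -180\right) = -23292 - \left(-15004 - -180\right) = -23292 - \left(-15004 + 180\right) = -23292 - -14824 = -23292 + 14824 = -8468$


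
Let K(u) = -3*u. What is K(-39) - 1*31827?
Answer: -31710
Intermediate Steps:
K(-39) - 1*31827 = -3*(-39) - 1*31827 = 117 - 31827 = -31710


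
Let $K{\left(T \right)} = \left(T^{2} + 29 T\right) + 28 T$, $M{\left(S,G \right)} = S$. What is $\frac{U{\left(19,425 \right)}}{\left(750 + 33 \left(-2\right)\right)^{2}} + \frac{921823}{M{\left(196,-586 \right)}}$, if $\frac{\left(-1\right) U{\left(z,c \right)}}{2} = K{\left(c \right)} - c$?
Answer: $\frac{7700005123}{1637496} \approx 4702.3$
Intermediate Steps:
$K{\left(T \right)} = T^{2} + 57 T$
$U{\left(z,c \right)} = 2 c - 2 c \left(57 + c\right)$ ($U{\left(z,c \right)} = - 2 \left(c \left(57 + c\right) - c\right) = - 2 \left(- c + c \left(57 + c\right)\right) = 2 c - 2 c \left(57 + c\right)$)
$\frac{U{\left(19,425 \right)}}{\left(750 + 33 \left(-2\right)\right)^{2}} + \frac{921823}{M{\left(196,-586 \right)}} = \frac{2 \cdot 425 \left(-56 - 425\right)}{\left(750 + 33 \left(-2\right)\right)^{2}} + \frac{921823}{196} = \frac{2 \cdot 425 \left(-56 - 425\right)}{\left(750 - 66\right)^{2}} + 921823 \cdot \frac{1}{196} = \frac{2 \cdot 425 \left(-481\right)}{684^{2}} + \frac{131689}{28} = - \frac{408850}{467856} + \frac{131689}{28} = \left(-408850\right) \frac{1}{467856} + \frac{131689}{28} = - \frac{204425}{233928} + \frac{131689}{28} = \frac{7700005123}{1637496}$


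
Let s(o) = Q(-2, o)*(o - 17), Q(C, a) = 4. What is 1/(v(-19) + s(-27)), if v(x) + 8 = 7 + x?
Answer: -1/196 ≈ -0.0051020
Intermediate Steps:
v(x) = -1 + x (v(x) = -8 + (7 + x) = -1 + x)
s(o) = -68 + 4*o (s(o) = 4*(o - 17) = 4*(-17 + o) = -68 + 4*o)
1/(v(-19) + s(-27)) = 1/((-1 - 19) + (-68 + 4*(-27))) = 1/(-20 + (-68 - 108)) = 1/(-20 - 176) = 1/(-196) = -1/196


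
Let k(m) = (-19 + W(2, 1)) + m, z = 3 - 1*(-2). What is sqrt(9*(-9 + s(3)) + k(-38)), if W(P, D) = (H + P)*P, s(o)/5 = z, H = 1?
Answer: sqrt(93) ≈ 9.6436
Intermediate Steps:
z = 5 (z = 3 + 2 = 5)
s(o) = 25 (s(o) = 5*5 = 25)
W(P, D) = P*(1 + P) (W(P, D) = (1 + P)*P = P*(1 + P))
k(m) = -13 + m (k(m) = (-19 + 2*(1 + 2)) + m = (-19 + 2*3) + m = (-19 + 6) + m = -13 + m)
sqrt(9*(-9 + s(3)) + k(-38)) = sqrt(9*(-9 + 25) + (-13 - 38)) = sqrt(9*16 - 51) = sqrt(144 - 51) = sqrt(93)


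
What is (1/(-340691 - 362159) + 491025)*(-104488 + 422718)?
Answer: 10982655784906927/70285 ≈ 1.5626e+11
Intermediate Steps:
(1/(-340691 - 362159) + 491025)*(-104488 + 422718) = (1/(-702850) + 491025)*318230 = (-1/702850 + 491025)*318230 = (345116921249/702850)*318230 = 10982655784906927/70285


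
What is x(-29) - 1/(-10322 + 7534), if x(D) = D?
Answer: -80851/2788 ≈ -29.000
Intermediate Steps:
x(-29) - 1/(-10322 + 7534) = -29 - 1/(-10322 + 7534) = -29 - 1/(-2788) = -29 - 1*(-1/2788) = -29 + 1/2788 = -80851/2788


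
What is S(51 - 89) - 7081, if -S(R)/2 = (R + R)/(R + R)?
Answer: -7083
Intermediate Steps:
S(R) = -2 (S(R) = -2*(R + R)/(R + R) = -2*2*R/(2*R) = -2*2*R*1/(2*R) = -2*1 = -2)
S(51 - 89) - 7081 = -2 - 7081 = -7083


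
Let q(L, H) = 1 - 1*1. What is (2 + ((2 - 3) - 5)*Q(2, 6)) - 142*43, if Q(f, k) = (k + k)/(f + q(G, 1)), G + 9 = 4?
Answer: -6140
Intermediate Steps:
G = -5 (G = -9 + 4 = -5)
q(L, H) = 0 (q(L, H) = 1 - 1 = 0)
Q(f, k) = 2*k/f (Q(f, k) = (k + k)/(f + 0) = (2*k)/f = 2*k/f)
(2 + ((2 - 3) - 5)*Q(2, 6)) - 142*43 = (2 + ((2 - 3) - 5)*(2*6/2)) - 142*43 = (2 + (-1 - 5)*(2*6*(½))) - 6106 = (2 - 6*6) - 6106 = (2 - 36) - 6106 = -34 - 6106 = -6140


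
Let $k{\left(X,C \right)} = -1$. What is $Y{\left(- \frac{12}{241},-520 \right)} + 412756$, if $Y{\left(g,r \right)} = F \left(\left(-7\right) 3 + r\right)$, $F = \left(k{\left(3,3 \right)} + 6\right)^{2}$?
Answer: $399231$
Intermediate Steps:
$F = 25$ ($F = \left(-1 + 6\right)^{2} = 5^{2} = 25$)
$Y{\left(g,r \right)} = -525 + 25 r$ ($Y{\left(g,r \right)} = 25 \left(\left(-7\right) 3 + r\right) = 25 \left(-21 + r\right) = -525 + 25 r$)
$Y{\left(- \frac{12}{241},-520 \right)} + 412756 = \left(-525 + 25 \left(-520\right)\right) + 412756 = \left(-525 - 13000\right) + 412756 = -13525 + 412756 = 399231$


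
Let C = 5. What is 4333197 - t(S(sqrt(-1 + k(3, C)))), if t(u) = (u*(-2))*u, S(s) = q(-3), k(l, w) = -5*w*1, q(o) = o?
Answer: 4333215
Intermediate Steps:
k(l, w) = -5*w
S(s) = -3
t(u) = -2*u**2 (t(u) = (-2*u)*u = -2*u**2)
4333197 - t(S(sqrt(-1 + k(3, C)))) = 4333197 - (-2)*(-3)**2 = 4333197 - (-2)*9 = 4333197 - 1*(-18) = 4333197 + 18 = 4333215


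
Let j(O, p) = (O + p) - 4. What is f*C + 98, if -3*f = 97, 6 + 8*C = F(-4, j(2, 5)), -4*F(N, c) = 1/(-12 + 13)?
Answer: 11833/96 ≈ 123.26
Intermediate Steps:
j(O, p) = -4 + O + p
F(N, c) = -¼ (F(N, c) = -1/(4*(-12 + 13)) = -¼/1 = -¼*1 = -¼)
C = -25/32 (C = -¾ + (⅛)*(-¼) = -¾ - 1/32 = -25/32 ≈ -0.78125)
f = -97/3 (f = -⅓*97 = -97/3 ≈ -32.333)
f*C + 98 = -97/3*(-25/32) + 98 = 2425/96 + 98 = 11833/96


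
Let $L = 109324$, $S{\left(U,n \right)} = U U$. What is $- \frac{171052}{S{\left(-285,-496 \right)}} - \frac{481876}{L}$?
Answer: $- \frac{14460116737}{2219960475} \approx -6.5137$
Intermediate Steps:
$S{\left(U,n \right)} = U^{2}$
$- \frac{171052}{S{\left(-285,-496 \right)}} - \frac{481876}{L} = - \frac{171052}{\left(-285\right)^{2}} - \frac{481876}{109324} = - \frac{171052}{81225} - \frac{120469}{27331} = - \frac{14460116737}{2219960475}$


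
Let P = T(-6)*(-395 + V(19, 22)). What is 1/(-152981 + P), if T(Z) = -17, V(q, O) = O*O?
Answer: -1/154494 ≈ -6.4727e-6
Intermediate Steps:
V(q, O) = O²
P = -1513 (P = -17*(-395 + 22²) = -17*(-395 + 484) = -17*89 = -1513)
1/(-152981 + P) = 1/(-152981 - 1513) = 1/(-154494) = -1/154494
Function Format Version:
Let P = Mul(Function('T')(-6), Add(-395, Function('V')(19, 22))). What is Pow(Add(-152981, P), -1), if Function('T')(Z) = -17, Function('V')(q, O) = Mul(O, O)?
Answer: Rational(-1, 154494) ≈ -6.4727e-6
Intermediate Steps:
Function('V')(q, O) = Pow(O, 2)
P = -1513 (P = Mul(-17, Add(-395, Pow(22, 2))) = Mul(-17, Add(-395, 484)) = Mul(-17, 89) = -1513)
Pow(Add(-152981, P), -1) = Pow(Add(-152981, -1513), -1) = Pow(-154494, -1) = Rational(-1, 154494)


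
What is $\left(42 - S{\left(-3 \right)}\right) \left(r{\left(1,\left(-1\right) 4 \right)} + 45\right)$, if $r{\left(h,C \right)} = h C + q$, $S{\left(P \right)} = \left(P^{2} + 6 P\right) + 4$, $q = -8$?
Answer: $1551$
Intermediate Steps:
$S{\left(P \right)} = 4 + P^{2} + 6 P$
$r{\left(h,C \right)} = -8 + C h$ ($r{\left(h,C \right)} = h C - 8 = C h - 8 = -8 + C h$)
$\left(42 - S{\left(-3 \right)}\right) \left(r{\left(1,\left(-1\right) 4 \right)} + 45\right) = \left(42 - \left(4 + \left(-3\right)^{2} + 6 \left(-3\right)\right)\right) \left(\left(-8 + \left(-1\right) 4 \cdot 1\right) + 45\right) = \left(42 - \left(4 + 9 - 18\right)\right) \left(\left(-8 - 4\right) + 45\right) = \left(42 - -5\right) \left(\left(-8 - 4\right) + 45\right) = \left(42 + 5\right) \left(-12 + 45\right) = 47 \cdot 33 = 1551$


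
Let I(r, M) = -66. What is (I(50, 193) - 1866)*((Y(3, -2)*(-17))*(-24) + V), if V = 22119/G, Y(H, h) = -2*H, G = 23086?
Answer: 7795952442/1649 ≈ 4.7277e+6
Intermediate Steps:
V = 22119/23086 ≈ 0.95811
(I(50, 193) - 1866)*((Y(3, -2)*(-17))*(-24) + V) = (-66 - 1866)*((-2*3*(-17))*(-24) + 22119/23086) = -1932*(-6*(-17)*(-24) + 22119/23086) = -1932*(102*(-24) + 22119/23086) = -1932*(-2448 + 22119/23086) = -1932*(-56492409/23086) = 7795952442/1649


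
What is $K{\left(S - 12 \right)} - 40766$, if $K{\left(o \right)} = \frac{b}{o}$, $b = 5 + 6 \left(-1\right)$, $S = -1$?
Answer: $- \frac{529957}{13} \approx -40766.0$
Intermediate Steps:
$b = -1$ ($b = 5 - 6 = -1$)
$K{\left(o \right)} = - \frac{1}{o}$
$K{\left(S - 12 \right)} - 40766 = - \frac{1}{-1 - 12} - 40766 = - \frac{1}{-13} - 40766 = \left(-1\right) \left(- \frac{1}{13}\right) - 40766 = \frac{1}{13} - 40766 = - \frac{529957}{13}$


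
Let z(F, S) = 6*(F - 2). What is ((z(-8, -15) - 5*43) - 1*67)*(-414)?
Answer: 141588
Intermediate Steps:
z(F, S) = -12 + 6*F (z(F, S) = 6*(-2 + F) = -12 + 6*F)
((z(-8, -15) - 5*43) - 1*67)*(-414) = (((-12 + 6*(-8)) - 5*43) - 1*67)*(-414) = (((-12 - 48) - 1*215) - 67)*(-414) = ((-60 - 215) - 67)*(-414) = (-275 - 67)*(-414) = -342*(-414) = 141588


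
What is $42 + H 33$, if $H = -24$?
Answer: $-750$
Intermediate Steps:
$42 + H 33 = 42 - 792 = -750$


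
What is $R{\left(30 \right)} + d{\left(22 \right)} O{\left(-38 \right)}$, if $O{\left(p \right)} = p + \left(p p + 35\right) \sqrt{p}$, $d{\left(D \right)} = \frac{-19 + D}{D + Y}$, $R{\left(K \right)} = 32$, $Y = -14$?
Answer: $\frac{71}{4} + \frac{4437 i \sqrt{38}}{8} \approx 17.75 + 3418.9 i$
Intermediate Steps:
$d{\left(D \right)} = \frac{-19 + D}{-14 + D}$ ($d{\left(D \right)} = \frac{-19 + D}{D - 14} = \frac{-19 + D}{-14 + D}$)
$O{\left(p \right)} = p + \sqrt{p} \left(35 + p^{2}\right)$ ($O{\left(p \right)} = p + \left(p^{2} + 35\right) \sqrt{p} = p + \left(35 + p^{2}\right) \sqrt{p} = p + \sqrt{p} \left(35 + p^{2}\right)$)
$R{\left(30 \right)} + d{\left(22 \right)} O{\left(-38 \right)} = 32 + \frac{-19 + 22}{-14 + 22} \left(-38 + \left(-38\right)^{\frac{5}{2}} + 35 \sqrt{-38}\right) = 32 + \frac{1}{8} \cdot 3 \left(-38 + 1444 i \sqrt{38} + 35 i \sqrt{38}\right) = 32 + \frac{3 \left(-38 + 1479 i \sqrt{38}\right)}{8} = 32 - \left(\frac{57}{4} - \frac{4437 i \sqrt{38}}{8}\right) = \frac{71}{4} + \frac{4437 i \sqrt{38}}{8}$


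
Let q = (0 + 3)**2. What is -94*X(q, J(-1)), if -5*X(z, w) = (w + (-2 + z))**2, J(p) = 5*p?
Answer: 376/5 ≈ 75.200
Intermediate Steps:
q = 9 (q = 3**2 = 9)
X(z, w) = -(-2 + w + z)**2/5 (X(z, w) = -(w + (-2 + z))**2/5 = -(-2 + w + z)**2/5)
-94*X(q, J(-1)) = -(-94)*(-2 + 5*(-1) + 9)**2/5 = -(-94)*(-2 - 5 + 9)**2/5 = -(-94)*2**2/5 = -(-94)*4/5 = -94*(-4/5) = 376/5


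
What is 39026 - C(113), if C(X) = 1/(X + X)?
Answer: 8819875/226 ≈ 39026.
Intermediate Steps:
C(X) = 1/(2*X)
39026 - C(113) = 39026 - 1/(2*113) = 39026 - 1*1/226 = 39026 - 1/226 = 8819875/226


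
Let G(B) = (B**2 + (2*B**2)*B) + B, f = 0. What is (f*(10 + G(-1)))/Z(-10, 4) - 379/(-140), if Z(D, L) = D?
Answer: 379/140 ≈ 2.7071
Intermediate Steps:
G(B) = B + B**2 + 2*B**3 (G(B) = (B**2 + 2*B**3) + B = B + B**2 + 2*B**3)
(f*(10 + G(-1)))/Z(-10, 4) - 379/(-140) = (0*(10 - (1 - 1 + 2*(-1)**2)))/(-10) - 379/(-140) = (0*(10 - (1 - 1 + 2*1)))*(-1/10) - 379*(-1/140) = (0*(10 - (1 - 1 + 2)))*(-1/10) + 379/140 = (0*(10 - 1*2))*(-1/10) + 379/140 = (0*(10 - 2))*(-1/10) + 379/140 = (0*8)*(-1/10) + 379/140 = 0*(-1/10) + 379/140 = 0 + 379/140 = 379/140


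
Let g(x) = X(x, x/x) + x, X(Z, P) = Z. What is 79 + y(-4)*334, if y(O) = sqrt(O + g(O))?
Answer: 79 + 668*I*sqrt(3) ≈ 79.0 + 1157.0*I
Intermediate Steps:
g(x) = 2*x (g(x) = x + x = 2*x)
y(O) = sqrt(3)*sqrt(O) (y(O) = sqrt(O + 2*O) = sqrt(3*O) = sqrt(3)*sqrt(O))
79 + y(-4)*334 = 79 + (sqrt(3)*sqrt(-4))*334 = 79 + (sqrt(3)*(2*I))*334 = 79 + (2*I*sqrt(3))*334 = 79 + 668*I*sqrt(3)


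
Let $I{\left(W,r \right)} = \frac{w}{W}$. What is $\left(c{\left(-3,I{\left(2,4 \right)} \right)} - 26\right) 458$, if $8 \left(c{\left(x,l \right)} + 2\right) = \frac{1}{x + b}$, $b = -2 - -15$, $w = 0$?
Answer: $- \frac{512731}{40} \approx -12818.0$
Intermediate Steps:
$b = 13$ ($b = -2 + 15 = 13$)
$I{\left(W,r \right)} = 0$ ($I{\left(W,r \right)} = \frac{0}{W} = 0$)
$c{\left(x,l \right)} = -2 + \frac{1}{8 \left(13 + x\right)}$ ($c{\left(x,l \right)} = -2 + \frac{1}{8 \left(x + 13\right)} = -2 + \frac{1}{8 \left(13 + x\right)}$)
$\left(c{\left(-3,I{\left(2,4 \right)} \right)} - 26\right) 458 = \left(\frac{-207 - -48}{8 \left(13 - 3\right)} - 26\right) 458 = \left(\frac{-207 + 48}{8 \cdot 10} - 26\right) 458 = \left(\frac{1}{8} \cdot \frac{1}{10} \left(-159\right) - 26\right) 458 = \left(- \frac{159}{80} - 26\right) 458 = \left(- \frac{2239}{80}\right) 458 = - \frac{512731}{40}$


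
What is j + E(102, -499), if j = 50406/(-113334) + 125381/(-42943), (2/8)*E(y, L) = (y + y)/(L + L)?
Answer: -1692763173564/404764013173 ≈ -4.1821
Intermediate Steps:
E(y, L) = 4*y/L (E(y, L) = 4*((y + y)/(L + L)) = 4*((2*y)/((2*L))) = 4*((2*y)*(1/(2*L))) = 4*(y/L) = 4*y/L)
j = -2729085852/811150327 (j = 50406*(-1/113334) + 125381*(-1/42943) = -8401/18889 - 125381/42943 = -2729085852/811150327 ≈ -3.3645)
j + E(102, -499) = -2729085852/811150327 + 4*102/(-499) = -2729085852/811150327 + 4*102*(-1/499) = -2729085852/811150327 - 408/499 = -1692763173564/404764013173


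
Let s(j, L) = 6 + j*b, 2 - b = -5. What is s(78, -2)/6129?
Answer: 184/2043 ≈ 0.090064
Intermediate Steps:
b = 7 (b = 2 - 1*(-5) = 2 + 5 = 7)
s(j, L) = 6 + 7*j (s(j, L) = 6 + j*7 = 6 + 7*j)
s(78, -2)/6129 = (6 + 7*78)/6129 = (6 + 546)*(1/6129) = 552*(1/6129) = 184/2043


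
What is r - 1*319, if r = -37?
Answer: -356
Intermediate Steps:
r - 1*319 = -37 - 1*319 = -37 - 319 = -356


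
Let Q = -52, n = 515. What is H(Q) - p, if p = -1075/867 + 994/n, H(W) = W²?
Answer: 1207041347/446505 ≈ 2703.3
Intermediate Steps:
p = 308173/446505 (p = -1075/867 + 994/515 = 308173/446505 ≈ 0.69019)
H(Q) - p = (-52)² - 1*308173/446505 = 2704 - 308173/446505 = 1207041347/446505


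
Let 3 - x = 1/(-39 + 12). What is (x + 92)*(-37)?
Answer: -94942/27 ≈ -3516.4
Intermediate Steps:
x = 82/27 (x = 3 - 1/(-39 + 12) = 3 - 1/(-27) = 3 - 1*(-1/27) = 3 + 1/27 = 82/27 ≈ 3.0370)
(x + 92)*(-37) = (82/27 + 92)*(-37) = (2566/27)*(-37) = -94942/27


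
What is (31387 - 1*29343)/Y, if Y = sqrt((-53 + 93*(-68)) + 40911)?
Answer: 1022*sqrt(34534)/17267 ≈ 10.999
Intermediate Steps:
Y = sqrt(34534) (Y = sqrt((-53 - 6324) + 40911) = sqrt(-6377 + 40911) = sqrt(34534) ≈ 185.83)
(31387 - 1*29343)/Y = (31387 - 1*29343)/(sqrt(34534)) = (31387 - 29343)*(sqrt(34534)/34534) = 2044*(sqrt(34534)/34534) = 1022*sqrt(34534)/17267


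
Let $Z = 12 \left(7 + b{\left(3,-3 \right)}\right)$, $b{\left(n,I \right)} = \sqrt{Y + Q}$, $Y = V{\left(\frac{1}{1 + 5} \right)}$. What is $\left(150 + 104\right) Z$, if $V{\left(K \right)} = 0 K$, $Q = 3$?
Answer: $21336 + 3048 \sqrt{3} \approx 26615.0$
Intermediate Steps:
$V{\left(K \right)} = 0$
$Y = 0$
$b{\left(n,I \right)} = \sqrt{3}$ ($b{\left(n,I \right)} = \sqrt{0 + 3} = \sqrt{3}$)
$Z = 84 + 12 \sqrt{3}$ ($Z = 12 \left(7 + \sqrt{3}\right) = 84 + 12 \sqrt{3} \approx 104.78$)
$\left(150 + 104\right) Z = \left(150 + 104\right) \left(84 + 12 \sqrt{3}\right) = 254 \left(84 + 12 \sqrt{3}\right) = 21336 + 3048 \sqrt{3}$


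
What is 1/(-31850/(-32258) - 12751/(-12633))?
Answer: 203757657/406841404 ≈ 0.50083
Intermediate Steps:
1/(-31850/(-32258) - 12751/(-12633)) = 1/(-31850*(-1/32258) - 12751*(-1/12633)) = 1/(15925/16129 + 12751/12633) = 1/(406841404/203757657) = 203757657/406841404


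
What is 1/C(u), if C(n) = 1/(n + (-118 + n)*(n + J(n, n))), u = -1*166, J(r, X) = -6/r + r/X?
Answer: 3874750/83 ≈ 46684.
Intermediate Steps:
u = -166
C(n) = 1/(n + (-118 + n)*(1 + n - 6/n)) (C(n) = 1/(n + (-118 + n)*(n + (-6/n + n/n))) = 1/(n + (-118 + n)*(n + (-6/n + 1))) = 1/(n + (-118 + n)*(n + (1 - 6/n))) = 1/(n + (-118 + n)*(1 + n - 6/n)))
1/C(u) = 1/(-166/(708 + (-166)**3 - 124*(-166) - 116*(-166)**2)) = 1/(-166/(708 - 4574296 + 20584 - 116*27556)) = 1/(-166/(708 - 4574296 + 20584 - 3196496)) = 1/(-166/(-7749500)) = 1/(-166*(-1/7749500)) = 1/(83/3874750) = 3874750/83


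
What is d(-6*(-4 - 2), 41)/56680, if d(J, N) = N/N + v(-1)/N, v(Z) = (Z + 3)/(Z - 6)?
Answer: 57/3253432 ≈ 1.7520e-5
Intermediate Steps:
v(Z) = (3 + Z)/(-6 + Z)
d(J, N) = 1 - 2/(7*N) (d(J, N) = N/N + ((3 - 1)/(-6 - 1))/N = 1 + (2/(-7))/N = 1 + (-⅐*2)/N = 1 - 2/(7*N))
d(-6*(-4 - 2), 41)/56680 = ((-2/7 + 41)/41)/56680 = ((1/41)*(285/7))*(1/56680) = (285/287)*(1/56680) = 57/3253432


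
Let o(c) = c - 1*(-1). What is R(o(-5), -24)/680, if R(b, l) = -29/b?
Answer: 29/2720 ≈ 0.010662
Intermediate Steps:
o(c) = 1 + c (o(c) = c + 1 = 1 + c)
R(o(-5), -24)/680 = -29/(1 - 5)/680 = -29/(-4)*(1/680) = -29*(-¼)*(1/680) = (29/4)*(1/680) = 29/2720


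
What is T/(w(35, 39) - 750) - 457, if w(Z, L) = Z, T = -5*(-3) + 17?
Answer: -326787/715 ≈ -457.04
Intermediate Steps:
T = 32 (T = 15 + 17 = 32)
T/(w(35, 39) - 750) - 457 = 32/(35 - 750) - 457 = 32/(-715) - 457 = 32*(-1/715) - 457 = -32/715 - 457 = -326787/715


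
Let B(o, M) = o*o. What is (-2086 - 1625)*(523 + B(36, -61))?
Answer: -6750309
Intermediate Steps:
B(o, M) = o²
(-2086 - 1625)*(523 + B(36, -61)) = (-2086 - 1625)*(523 + 36²) = -3711*(523 + 1296) = -3711*1819 = -6750309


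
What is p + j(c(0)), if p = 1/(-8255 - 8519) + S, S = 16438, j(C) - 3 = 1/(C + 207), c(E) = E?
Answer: 57086752705/3472218 ≈ 16441.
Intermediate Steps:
j(C) = 3 + 1/(207 + C) (j(C) = 3 + 1/(C + 207) = 3 + 1/(207 + C))
p = 275731011/16774 (p = 1/(-8255 - 8519) + 16438 = 1/(-16774) + 16438 = -1/16774 + 16438 = 275731011/16774 ≈ 16438.)
p + j(c(0)) = 275731011/16774 + (622 + 3*0)/(207 + 0) = 275731011/16774 + (622 + 0)/207 = 275731011/16774 + (1/207)*622 = 275731011/16774 + 622/207 = 57086752705/3472218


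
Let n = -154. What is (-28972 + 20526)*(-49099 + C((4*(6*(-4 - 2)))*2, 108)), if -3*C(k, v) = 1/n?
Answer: 95793421351/231 ≈ 4.1469e+8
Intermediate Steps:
C(k, v) = 1/462 (C(k, v) = -1/3/(-154) = -1/3*(-1/154) = 1/462)
(-28972 + 20526)*(-49099 + C((4*(6*(-4 - 2)))*2, 108)) = (-28972 + 20526)*(-49099 + 1/462) = -8446*(-22683737/462) = 95793421351/231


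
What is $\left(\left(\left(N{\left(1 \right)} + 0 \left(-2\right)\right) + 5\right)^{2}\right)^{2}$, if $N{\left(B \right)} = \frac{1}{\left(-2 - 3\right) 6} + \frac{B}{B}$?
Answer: $\frac{1026625681}{810000} \approx 1267.4$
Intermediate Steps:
$N{\left(B \right)} = \frac{29}{30}$ ($N{\left(B \right)} = \frac{1}{-5} \cdot \frac{1}{6} + 1 = \left(- \frac{1}{5}\right) \frac{1}{6} + 1 = - \frac{1}{30} + 1 = \frac{29}{30}$)
$\left(\left(\left(N{\left(1 \right)} + 0 \left(-2\right)\right) + 5\right)^{2}\right)^{2} = \left(\left(\left(\frac{29}{30} + 0 \left(-2\right)\right) + 5\right)^{2}\right)^{2} = \left(\left(\left(\frac{29}{30} + 0\right) + 5\right)^{2}\right)^{2} = \left(\left(\frac{29}{30} + 5\right)^{2}\right)^{2} = \left(\left(\frac{179}{30}\right)^{2}\right)^{2} = \left(\frac{32041}{900}\right)^{2} = \frac{1026625681}{810000}$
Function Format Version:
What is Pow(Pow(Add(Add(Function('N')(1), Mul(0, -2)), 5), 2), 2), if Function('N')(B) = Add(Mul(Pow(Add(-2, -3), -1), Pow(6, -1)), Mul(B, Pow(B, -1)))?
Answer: Rational(1026625681, 810000) ≈ 1267.4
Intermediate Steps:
Function('N')(B) = Rational(29, 30) (Function('N')(B) = Add(Mul(Pow(-5, -1), Rational(1, 6)), 1) = Add(Mul(Rational(-1, 5), Rational(1, 6)), 1) = Add(Rational(-1, 30), 1) = Rational(29, 30))
Pow(Pow(Add(Add(Function('N')(1), Mul(0, -2)), 5), 2), 2) = Pow(Pow(Add(Add(Rational(29, 30), Mul(0, -2)), 5), 2), 2) = Pow(Pow(Add(Add(Rational(29, 30), 0), 5), 2), 2) = Pow(Pow(Add(Rational(29, 30), 5), 2), 2) = Pow(Pow(Rational(179, 30), 2), 2) = Pow(Rational(32041, 900), 2) = Rational(1026625681, 810000)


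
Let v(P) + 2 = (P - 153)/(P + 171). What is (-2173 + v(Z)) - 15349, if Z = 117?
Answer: -140193/8 ≈ -17524.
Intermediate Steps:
v(P) = -2 + (-153 + P)/(171 + P) (v(P) = -2 + (P - 153)/(P + 171) = -2 + (-153 + P)/(171 + P))
(-2173 + v(Z)) - 15349 = (-2173 + (-495 - 1*117)/(171 + 117)) - 15349 = (-2173 + (-495 - 117)/288) - 15349 = (-2173 + (1/288)*(-612)) - 15349 = (-2173 - 17/8) - 15349 = -17401/8 - 15349 = -140193/8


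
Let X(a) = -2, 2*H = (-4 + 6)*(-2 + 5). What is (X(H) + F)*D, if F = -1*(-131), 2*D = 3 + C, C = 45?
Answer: 3096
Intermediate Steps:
H = 3 (H = ((-4 + 6)*(-2 + 5))/2 = (2*3)/2 = (1/2)*6 = 3)
D = 24 (D = (3 + 45)/2 = (1/2)*48 = 24)
F = 131
(X(H) + F)*D = (-2 + 131)*24 = 129*24 = 3096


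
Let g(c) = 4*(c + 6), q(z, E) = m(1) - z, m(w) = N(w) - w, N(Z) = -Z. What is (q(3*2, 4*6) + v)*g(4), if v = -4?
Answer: -480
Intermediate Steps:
m(w) = -2*w (m(w) = -w - w = -2*w)
q(z, E) = -2 - z (q(z, E) = -2*1 - z = -2 - z)
g(c) = 24 + 4*c (g(c) = 4*(6 + c) = 24 + 4*c)
(q(3*2, 4*6) + v)*g(4) = ((-2 - 3*2) - 4)*(24 + 4*4) = ((-2 - 1*6) - 4)*(24 + 16) = ((-2 - 6) - 4)*40 = (-8 - 4)*40 = -12*40 = -480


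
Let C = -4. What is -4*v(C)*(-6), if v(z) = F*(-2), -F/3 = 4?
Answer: 576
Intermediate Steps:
F = -12 (F = -3*4 = -12)
v(z) = 24 (v(z) = -12*(-2) = 24)
-4*v(C)*(-6) = -4*24*(-6) = -96*(-6) = 576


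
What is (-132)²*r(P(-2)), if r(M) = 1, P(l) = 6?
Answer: 17424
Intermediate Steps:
(-132)²*r(P(-2)) = (-132)²*1 = 17424*1 = 17424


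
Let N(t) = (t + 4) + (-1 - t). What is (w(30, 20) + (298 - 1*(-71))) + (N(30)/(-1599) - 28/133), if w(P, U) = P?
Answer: 4038522/10127 ≈ 398.79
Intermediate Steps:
N(t) = 3 (N(t) = (4 + t) + (-1 - t) = 3)
(w(30, 20) + (298 - 1*(-71))) + (N(30)/(-1599) - 28/133) = (30 + (298 - 1*(-71))) + (3/(-1599) - 28/133) = (30 + (298 + 71)) + (3*(-1/1599) - 28*1/133) = (30 + 369) + (-1/533 - 4/19) = 399 - 2151/10127 = 4038522/10127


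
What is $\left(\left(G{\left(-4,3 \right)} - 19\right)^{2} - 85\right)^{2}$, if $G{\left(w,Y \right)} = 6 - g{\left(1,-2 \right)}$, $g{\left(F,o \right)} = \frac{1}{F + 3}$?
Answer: $\frac{2099601}{256} \approx 8201.6$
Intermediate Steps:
$g{\left(F,o \right)} = \frac{1}{3 + F}$
$G{\left(w,Y \right)} = \frac{23}{4}$ ($G{\left(w,Y \right)} = 6 - \frac{1}{3 + 1} = 6 - \frac{1}{4} = \frac{23}{4}$)
$\left(\left(G{\left(-4,3 \right)} - 19\right)^{2} - 85\right)^{2} = \left(\left(\frac{23}{4} - 19\right)^{2} - 85\right)^{2} = \left(\left(- \frac{53}{4}\right)^{2} - 85\right)^{2} = \left(\frac{2809}{16} - 85\right)^{2} = \left(\frac{1449}{16}\right)^{2} = \frac{2099601}{256}$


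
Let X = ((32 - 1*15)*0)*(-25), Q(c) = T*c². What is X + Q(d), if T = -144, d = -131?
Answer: -2471184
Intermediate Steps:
Q(c) = -144*c²
X = 0 (X = ((32 - 15)*0)*(-25) = (17*0)*(-25) = 0*(-25) = 0)
X + Q(d) = 0 - 144*(-131)² = 0 - 144*17161 = 0 - 2471184 = -2471184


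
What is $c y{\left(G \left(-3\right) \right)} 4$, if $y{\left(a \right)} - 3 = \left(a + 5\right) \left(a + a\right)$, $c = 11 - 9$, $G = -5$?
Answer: $4824$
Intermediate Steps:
$c = 2$
$y{\left(a \right)} = 3 + 2 a \left(5 + a\right)$ ($y{\left(a \right)} = 3 + \left(a + 5\right) \left(a + a\right) = 3 + \left(5 + a\right) 2 a = 3 + 2 a \left(5 + a\right)$)
$c y{\left(G \left(-3\right) \right)} 4 = 2 \left(3 + 2 \left(\left(-5\right) \left(-3\right)\right)^{2} + 10 \left(\left(-5\right) \left(-3\right)\right)\right) 4 = 2 \left(3 + 2 \cdot 15^{2} + 10 \cdot 15\right) 4 = 2 \left(3 + 2 \cdot 225 + 150\right) 4 = 2 \left(3 + 450 + 150\right) 4 = 2 \cdot 603 \cdot 4 = 1206 \cdot 4 = 4824$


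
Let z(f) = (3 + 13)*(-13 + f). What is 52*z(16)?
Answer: 2496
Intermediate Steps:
z(f) = -208 + 16*f (z(f) = 16*(-13 + f) = -208 + 16*f)
52*z(16) = 52*(-208 + 16*16) = 52*(-208 + 256) = 52*48 = 2496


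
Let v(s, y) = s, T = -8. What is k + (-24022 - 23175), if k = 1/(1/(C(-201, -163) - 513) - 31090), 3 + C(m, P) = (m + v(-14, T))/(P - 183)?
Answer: -261660179316813/5544000236 ≈ -47197.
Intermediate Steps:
C(m, P) = -3 + (-14 + m)/(-183 + P) (C(m, P) = -3 + (m - 14)/(P - 183) = -3 + (-14 + m)/(-183 + P))
k = -178321/5544000236 (k = 1/(1/((535 - 201 - 3*(-163))/(-183 - 163) - 513) - 31090) = 1/(1/((535 - 201 + 489)/(-346) - 513) - 31090) = 1/(1/(-1/346*823 - 513) - 31090) = 1/(1/(-823/346 - 513) - 31090) = 1/(1/(-178321/346) - 31090) = 1/(-346/178321 - 31090) = 1/(-5544000236/178321) = -178321/5544000236 ≈ -3.2165e-5)
k + (-24022 - 23175) = -178321/5544000236 + (-24022 - 23175) = -178321/5544000236 - 47197 = -261660179316813/5544000236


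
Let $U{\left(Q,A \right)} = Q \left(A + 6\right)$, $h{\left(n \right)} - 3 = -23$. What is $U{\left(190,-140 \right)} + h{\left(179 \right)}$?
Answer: $-25480$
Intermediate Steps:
$h{\left(n \right)} = -20$ ($h{\left(n \right)} = 3 - 23 = -20$)
$U{\left(Q,A \right)} = Q \left(6 + A\right)$
$U{\left(190,-140 \right)} + h{\left(179 \right)} = 190 \left(6 - 140\right) - 20 = 190 \left(-134\right) - 20 = -25460 - 20 = -25480$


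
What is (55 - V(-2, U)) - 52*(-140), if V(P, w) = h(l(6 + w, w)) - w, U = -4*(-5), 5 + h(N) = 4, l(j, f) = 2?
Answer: 7356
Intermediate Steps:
h(N) = -1 (h(N) = -5 + 4 = -1)
U = 20
V(P, w) = -1 - w
(55 - V(-2, U)) - 52*(-140) = (55 - (-1 - 1*20)) - 52*(-140) = (55 - (-1 - 20)) + 7280 = (55 - 1*(-21)) + 7280 = (55 + 21) + 7280 = 76 + 7280 = 7356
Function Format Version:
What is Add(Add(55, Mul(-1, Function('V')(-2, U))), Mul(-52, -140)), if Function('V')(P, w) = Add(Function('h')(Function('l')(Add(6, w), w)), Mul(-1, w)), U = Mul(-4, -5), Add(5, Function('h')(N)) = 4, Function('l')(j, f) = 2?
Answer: 7356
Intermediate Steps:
Function('h')(N) = -1 (Function('h')(N) = Add(-5, 4) = -1)
U = 20
Function('V')(P, w) = Add(-1, Mul(-1, w))
Add(Add(55, Mul(-1, Function('V')(-2, U))), Mul(-52, -140)) = Add(Add(55, Mul(-1, Add(-1, Mul(-1, 20)))), Mul(-52, -140)) = Add(Add(55, Mul(-1, Add(-1, -20))), 7280) = Add(Add(55, Mul(-1, -21)), 7280) = Add(Add(55, 21), 7280) = Add(76, 7280) = 7356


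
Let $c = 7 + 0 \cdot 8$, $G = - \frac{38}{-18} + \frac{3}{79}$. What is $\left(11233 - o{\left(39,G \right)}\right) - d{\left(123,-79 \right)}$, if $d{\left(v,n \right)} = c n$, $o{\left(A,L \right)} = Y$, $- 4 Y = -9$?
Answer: $\frac{47135}{4} \approx 11784.0$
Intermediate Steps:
$Y = \frac{9}{4}$ ($Y = \left(- \frac{1}{4}\right) \left(-9\right) = \frac{9}{4} \approx 2.25$)
$G = \frac{1528}{711}$ ($G = \left(-38\right) \left(- \frac{1}{18}\right) + 3 \cdot \frac{1}{79} = \frac{19}{9} + \frac{3}{79} = \frac{1528}{711} \approx 2.1491$)
$o{\left(A,L \right)} = \frac{9}{4}$
$c = 7$ ($c = 7 + 0 = 7$)
$d{\left(v,n \right)} = 7 n$
$\left(11233 - o{\left(39,G \right)}\right) - d{\left(123,-79 \right)} = \left(11233 - \frac{9}{4}\right) - 7 \left(-79\right) = \left(11233 - \frac{9}{4}\right) - -553 = \frac{44923}{4} + 553 = \frac{47135}{4}$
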